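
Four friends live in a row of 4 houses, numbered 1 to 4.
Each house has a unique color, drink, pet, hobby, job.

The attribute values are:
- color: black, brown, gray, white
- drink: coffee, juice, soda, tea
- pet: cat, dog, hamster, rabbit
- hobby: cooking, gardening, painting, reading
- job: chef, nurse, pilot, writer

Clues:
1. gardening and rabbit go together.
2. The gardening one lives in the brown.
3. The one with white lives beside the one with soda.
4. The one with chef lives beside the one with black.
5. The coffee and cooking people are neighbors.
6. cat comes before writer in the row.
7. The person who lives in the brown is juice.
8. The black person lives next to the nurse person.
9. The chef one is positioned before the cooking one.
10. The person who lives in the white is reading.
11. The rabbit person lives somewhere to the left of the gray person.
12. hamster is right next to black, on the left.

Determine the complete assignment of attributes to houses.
Solution:

House | Color | Drink | Pet | Hobby | Job
-----------------------------------------
  1   | white | coffee | hamster | reading | chef
  2   | black | soda | cat | cooking | pilot
  3   | brown | juice | rabbit | gardening | nurse
  4   | gray | tea | dog | painting | writer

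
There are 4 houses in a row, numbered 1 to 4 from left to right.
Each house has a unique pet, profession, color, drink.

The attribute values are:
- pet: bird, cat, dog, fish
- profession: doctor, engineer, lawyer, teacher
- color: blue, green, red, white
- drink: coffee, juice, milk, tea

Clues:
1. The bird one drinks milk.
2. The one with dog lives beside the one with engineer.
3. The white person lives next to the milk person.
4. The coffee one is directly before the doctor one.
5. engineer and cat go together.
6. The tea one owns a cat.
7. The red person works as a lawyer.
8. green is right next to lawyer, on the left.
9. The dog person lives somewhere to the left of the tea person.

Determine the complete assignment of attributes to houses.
Solution:

House | Pet | Profession | Color | Drink
----------------------------------------
  1   | fish | teacher | white | coffee
  2   | bird | doctor | green | milk
  3   | dog | lawyer | red | juice
  4   | cat | engineer | blue | tea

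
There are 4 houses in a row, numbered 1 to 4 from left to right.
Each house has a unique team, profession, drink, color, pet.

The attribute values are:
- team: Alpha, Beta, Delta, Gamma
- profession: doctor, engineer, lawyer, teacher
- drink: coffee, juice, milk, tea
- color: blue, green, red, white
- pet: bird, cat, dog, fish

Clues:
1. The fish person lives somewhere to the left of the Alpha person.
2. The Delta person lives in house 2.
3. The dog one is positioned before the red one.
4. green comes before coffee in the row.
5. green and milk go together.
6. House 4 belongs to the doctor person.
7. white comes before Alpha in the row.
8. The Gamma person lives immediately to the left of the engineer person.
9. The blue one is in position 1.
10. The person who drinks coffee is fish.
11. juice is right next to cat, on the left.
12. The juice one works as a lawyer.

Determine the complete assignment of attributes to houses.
Solution:

House | Team | Profession | Drink | Color | Pet
-----------------------------------------------
  1   | Gamma | lawyer | juice | blue | dog
  2   | Delta | engineer | milk | green | cat
  3   | Beta | teacher | coffee | white | fish
  4   | Alpha | doctor | tea | red | bird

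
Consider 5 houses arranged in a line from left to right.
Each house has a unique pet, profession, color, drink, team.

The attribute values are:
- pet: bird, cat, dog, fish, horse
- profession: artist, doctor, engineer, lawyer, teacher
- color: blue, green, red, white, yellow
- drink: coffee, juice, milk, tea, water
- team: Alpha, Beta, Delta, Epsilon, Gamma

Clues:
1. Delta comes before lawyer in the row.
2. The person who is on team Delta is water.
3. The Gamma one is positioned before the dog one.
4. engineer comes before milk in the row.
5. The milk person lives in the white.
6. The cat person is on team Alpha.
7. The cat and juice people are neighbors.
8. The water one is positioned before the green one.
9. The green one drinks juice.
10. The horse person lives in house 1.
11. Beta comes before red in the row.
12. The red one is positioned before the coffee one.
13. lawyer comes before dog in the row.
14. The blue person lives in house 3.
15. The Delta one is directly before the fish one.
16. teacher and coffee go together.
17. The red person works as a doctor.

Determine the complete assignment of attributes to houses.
Solution:

House | Pet | Profession | Color | Drink | Team
-----------------------------------------------
  1   | horse | engineer | yellow | tea | Beta
  2   | bird | doctor | red | water | Delta
  3   | fish | teacher | blue | coffee | Gamma
  4   | cat | lawyer | white | milk | Alpha
  5   | dog | artist | green | juice | Epsilon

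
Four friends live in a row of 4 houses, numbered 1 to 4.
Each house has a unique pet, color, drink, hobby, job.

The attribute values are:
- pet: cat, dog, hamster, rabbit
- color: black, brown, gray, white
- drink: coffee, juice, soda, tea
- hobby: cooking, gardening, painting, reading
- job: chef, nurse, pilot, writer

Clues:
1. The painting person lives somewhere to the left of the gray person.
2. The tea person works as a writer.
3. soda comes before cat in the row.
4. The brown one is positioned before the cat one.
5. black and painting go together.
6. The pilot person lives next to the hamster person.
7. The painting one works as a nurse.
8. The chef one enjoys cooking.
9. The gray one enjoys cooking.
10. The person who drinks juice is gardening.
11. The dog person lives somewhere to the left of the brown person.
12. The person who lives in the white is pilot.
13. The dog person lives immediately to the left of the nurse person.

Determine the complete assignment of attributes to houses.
Solution:

House | Pet | Color | Drink | Hobby | Job
-----------------------------------------
  1   | dog | white | juice | gardening | pilot
  2   | hamster | black | soda | painting | nurse
  3   | rabbit | brown | tea | reading | writer
  4   | cat | gray | coffee | cooking | chef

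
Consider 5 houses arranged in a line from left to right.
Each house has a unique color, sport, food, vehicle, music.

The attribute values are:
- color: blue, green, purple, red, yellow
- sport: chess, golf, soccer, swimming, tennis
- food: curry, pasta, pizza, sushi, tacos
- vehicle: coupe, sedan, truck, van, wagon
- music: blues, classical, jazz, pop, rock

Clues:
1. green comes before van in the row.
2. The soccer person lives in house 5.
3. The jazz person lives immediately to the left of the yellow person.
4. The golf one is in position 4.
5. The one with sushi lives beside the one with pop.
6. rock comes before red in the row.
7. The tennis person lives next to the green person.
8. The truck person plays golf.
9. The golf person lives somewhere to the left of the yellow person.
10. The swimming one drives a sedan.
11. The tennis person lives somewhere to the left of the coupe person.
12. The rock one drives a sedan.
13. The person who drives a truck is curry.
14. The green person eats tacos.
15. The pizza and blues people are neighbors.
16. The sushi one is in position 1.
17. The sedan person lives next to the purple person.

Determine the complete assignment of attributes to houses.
Solution:

House | Color | Sport | Food | Vehicle | Music
----------------------------------------------
  1   | blue | swimming | sushi | sedan | rock
  2   | purple | tennis | pizza | wagon | pop
  3   | green | chess | tacos | coupe | blues
  4   | red | golf | curry | truck | jazz
  5   | yellow | soccer | pasta | van | classical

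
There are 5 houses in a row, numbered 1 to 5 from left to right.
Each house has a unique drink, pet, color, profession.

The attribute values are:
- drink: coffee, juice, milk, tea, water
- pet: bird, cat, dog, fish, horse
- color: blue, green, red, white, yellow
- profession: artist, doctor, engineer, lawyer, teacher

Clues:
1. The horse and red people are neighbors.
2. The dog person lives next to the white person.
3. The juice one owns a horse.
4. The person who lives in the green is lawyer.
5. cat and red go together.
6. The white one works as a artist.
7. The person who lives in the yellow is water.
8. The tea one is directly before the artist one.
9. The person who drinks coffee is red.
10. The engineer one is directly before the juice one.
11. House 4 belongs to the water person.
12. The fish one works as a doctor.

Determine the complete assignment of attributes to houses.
Solution:

House | Drink | Pet | Color | Profession
----------------------------------------
  1   | tea | dog | blue | engineer
  2   | juice | horse | white | artist
  3   | coffee | cat | red | teacher
  4   | water | fish | yellow | doctor
  5   | milk | bird | green | lawyer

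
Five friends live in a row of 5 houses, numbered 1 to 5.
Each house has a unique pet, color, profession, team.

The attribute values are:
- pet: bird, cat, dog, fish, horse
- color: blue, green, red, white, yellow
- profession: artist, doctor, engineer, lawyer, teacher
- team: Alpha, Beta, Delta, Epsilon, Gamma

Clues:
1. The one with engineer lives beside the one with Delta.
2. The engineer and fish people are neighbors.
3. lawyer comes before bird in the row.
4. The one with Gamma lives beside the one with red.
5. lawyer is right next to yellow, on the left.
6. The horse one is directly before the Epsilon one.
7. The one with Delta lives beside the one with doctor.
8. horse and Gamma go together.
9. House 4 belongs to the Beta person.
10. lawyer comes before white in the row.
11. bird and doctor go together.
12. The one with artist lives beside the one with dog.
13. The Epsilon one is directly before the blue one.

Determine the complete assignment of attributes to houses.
Solution:

House | Pet | Color | Profession | Team
---------------------------------------
  1   | horse | green | artist | Gamma
  2   | dog | red | engineer | Epsilon
  3   | fish | blue | lawyer | Delta
  4   | bird | yellow | doctor | Beta
  5   | cat | white | teacher | Alpha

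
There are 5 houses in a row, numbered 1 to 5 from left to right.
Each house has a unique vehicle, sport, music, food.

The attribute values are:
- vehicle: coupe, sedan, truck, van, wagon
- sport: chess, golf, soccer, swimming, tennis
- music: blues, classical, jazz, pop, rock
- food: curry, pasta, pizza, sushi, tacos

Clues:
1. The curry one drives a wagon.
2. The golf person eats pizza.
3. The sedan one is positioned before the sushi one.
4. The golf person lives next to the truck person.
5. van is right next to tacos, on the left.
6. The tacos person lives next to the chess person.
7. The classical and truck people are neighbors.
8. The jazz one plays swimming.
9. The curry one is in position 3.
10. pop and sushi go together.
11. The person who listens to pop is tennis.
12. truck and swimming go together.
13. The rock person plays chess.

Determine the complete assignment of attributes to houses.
Solution:

House | Vehicle | Sport | Music | Food
--------------------------------------
  1   | van | golf | classical | pizza
  2   | truck | swimming | jazz | tacos
  3   | wagon | chess | rock | curry
  4   | sedan | soccer | blues | pasta
  5   | coupe | tennis | pop | sushi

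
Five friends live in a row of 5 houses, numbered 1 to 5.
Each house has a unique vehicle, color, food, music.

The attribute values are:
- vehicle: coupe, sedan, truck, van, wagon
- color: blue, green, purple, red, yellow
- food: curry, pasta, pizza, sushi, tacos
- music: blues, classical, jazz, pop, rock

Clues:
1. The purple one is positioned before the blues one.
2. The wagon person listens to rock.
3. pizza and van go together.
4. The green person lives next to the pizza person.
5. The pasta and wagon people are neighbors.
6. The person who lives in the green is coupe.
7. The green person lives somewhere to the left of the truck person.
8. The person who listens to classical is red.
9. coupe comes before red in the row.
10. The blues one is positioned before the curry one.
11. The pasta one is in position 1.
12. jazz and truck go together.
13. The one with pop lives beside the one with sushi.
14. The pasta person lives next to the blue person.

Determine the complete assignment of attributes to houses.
Solution:

House | Vehicle | Color | Food | Music
--------------------------------------
  1   | sedan | purple | pasta | pop
  2   | wagon | blue | sushi | rock
  3   | coupe | green | tacos | blues
  4   | van | red | pizza | classical
  5   | truck | yellow | curry | jazz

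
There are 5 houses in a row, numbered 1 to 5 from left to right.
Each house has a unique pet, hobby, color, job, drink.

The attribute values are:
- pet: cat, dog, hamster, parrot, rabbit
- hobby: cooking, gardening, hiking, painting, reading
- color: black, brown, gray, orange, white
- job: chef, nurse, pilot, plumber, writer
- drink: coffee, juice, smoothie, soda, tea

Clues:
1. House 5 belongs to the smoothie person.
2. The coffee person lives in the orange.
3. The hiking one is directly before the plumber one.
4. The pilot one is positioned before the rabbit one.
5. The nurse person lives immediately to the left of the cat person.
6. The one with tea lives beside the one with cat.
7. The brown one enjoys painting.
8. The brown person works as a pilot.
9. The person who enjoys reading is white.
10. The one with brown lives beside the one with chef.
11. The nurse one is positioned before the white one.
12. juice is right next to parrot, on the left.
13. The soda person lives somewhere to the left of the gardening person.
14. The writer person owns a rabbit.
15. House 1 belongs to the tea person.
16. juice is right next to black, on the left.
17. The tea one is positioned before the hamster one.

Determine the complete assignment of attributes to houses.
Solution:

House | Pet | Hobby | Color | Job | Drink
-----------------------------------------
  1   | dog | cooking | gray | nurse | tea
  2   | cat | painting | brown | pilot | juice
  3   | parrot | hiking | black | chef | soda
  4   | hamster | gardening | orange | plumber | coffee
  5   | rabbit | reading | white | writer | smoothie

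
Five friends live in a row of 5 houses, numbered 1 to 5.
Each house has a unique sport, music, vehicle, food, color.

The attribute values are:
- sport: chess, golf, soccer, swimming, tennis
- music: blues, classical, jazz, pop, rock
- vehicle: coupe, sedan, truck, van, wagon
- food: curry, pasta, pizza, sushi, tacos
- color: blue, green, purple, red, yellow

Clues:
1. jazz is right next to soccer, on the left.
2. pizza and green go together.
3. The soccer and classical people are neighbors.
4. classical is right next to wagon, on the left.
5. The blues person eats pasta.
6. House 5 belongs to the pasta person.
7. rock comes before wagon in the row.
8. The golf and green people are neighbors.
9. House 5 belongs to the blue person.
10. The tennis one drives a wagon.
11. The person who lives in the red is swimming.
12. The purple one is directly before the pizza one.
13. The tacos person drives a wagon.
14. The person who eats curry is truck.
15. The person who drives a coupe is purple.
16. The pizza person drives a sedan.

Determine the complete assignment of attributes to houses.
Solution:

House | Sport | Music | Vehicle | Food | Color
----------------------------------------------
  1   | golf | jazz | coupe | sushi | purple
  2   | soccer | rock | sedan | pizza | green
  3   | swimming | classical | truck | curry | red
  4   | tennis | pop | wagon | tacos | yellow
  5   | chess | blues | van | pasta | blue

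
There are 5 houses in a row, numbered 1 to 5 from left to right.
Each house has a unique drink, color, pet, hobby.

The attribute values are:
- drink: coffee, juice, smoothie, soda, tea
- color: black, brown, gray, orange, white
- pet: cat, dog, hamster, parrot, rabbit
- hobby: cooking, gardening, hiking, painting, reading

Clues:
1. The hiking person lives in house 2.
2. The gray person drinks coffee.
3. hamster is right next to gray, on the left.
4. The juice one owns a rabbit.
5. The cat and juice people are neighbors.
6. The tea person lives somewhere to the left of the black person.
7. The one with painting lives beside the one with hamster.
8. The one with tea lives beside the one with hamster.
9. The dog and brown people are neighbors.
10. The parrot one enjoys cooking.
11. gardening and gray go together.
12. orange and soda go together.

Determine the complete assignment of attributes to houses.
Solution:

House | Drink | Color | Pet | Hobby
-----------------------------------
  1   | tea | white | dog | painting
  2   | smoothie | brown | hamster | hiking
  3   | coffee | gray | cat | gardening
  4   | juice | black | rabbit | reading
  5   | soda | orange | parrot | cooking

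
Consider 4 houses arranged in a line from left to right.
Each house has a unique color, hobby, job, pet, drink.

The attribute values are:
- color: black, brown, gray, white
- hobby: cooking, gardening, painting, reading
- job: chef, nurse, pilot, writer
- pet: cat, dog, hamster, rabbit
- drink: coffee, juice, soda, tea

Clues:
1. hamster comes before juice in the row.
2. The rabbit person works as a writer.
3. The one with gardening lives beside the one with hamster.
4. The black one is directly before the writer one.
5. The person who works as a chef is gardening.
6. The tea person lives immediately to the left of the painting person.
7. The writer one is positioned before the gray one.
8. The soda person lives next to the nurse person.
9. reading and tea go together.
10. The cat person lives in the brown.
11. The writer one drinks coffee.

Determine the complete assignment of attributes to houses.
Solution:

House | Color | Hobby | Job | Pet | Drink
-----------------------------------------
  1   | brown | gardening | chef | cat | soda
  2   | black | reading | nurse | hamster | tea
  3   | white | painting | writer | rabbit | coffee
  4   | gray | cooking | pilot | dog | juice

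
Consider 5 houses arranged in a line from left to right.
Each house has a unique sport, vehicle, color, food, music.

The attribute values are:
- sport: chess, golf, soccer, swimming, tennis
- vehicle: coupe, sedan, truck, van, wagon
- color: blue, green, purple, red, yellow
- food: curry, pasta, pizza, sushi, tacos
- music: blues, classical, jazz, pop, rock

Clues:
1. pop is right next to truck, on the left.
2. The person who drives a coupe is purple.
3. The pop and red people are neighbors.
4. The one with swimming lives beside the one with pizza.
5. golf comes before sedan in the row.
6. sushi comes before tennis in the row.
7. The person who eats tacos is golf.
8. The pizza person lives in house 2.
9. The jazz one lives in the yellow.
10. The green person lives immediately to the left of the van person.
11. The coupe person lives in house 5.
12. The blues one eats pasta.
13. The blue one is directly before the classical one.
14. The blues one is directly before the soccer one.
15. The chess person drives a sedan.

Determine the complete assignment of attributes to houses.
Solution:

House | Sport | Vehicle | Color | Food | Music
----------------------------------------------
  1   | swimming | wagon | green | pasta | blues
  2   | soccer | van | blue | pizza | pop
  3   | golf | truck | red | tacos | classical
  4   | chess | sedan | yellow | sushi | jazz
  5   | tennis | coupe | purple | curry | rock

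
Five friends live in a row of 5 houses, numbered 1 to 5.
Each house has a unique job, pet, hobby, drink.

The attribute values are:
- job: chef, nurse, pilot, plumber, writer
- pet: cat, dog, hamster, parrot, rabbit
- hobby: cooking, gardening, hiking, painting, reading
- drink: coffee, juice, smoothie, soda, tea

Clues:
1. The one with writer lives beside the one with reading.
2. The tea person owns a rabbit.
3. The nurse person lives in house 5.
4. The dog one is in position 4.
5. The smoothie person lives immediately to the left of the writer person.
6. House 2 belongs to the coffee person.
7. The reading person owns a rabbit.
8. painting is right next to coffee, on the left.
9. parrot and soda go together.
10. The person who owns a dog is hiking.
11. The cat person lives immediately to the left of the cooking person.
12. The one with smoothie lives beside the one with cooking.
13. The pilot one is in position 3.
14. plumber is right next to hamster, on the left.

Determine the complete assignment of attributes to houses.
Solution:

House | Job | Pet | Hobby | Drink
---------------------------------
  1   | plumber | cat | painting | smoothie
  2   | writer | hamster | cooking | coffee
  3   | pilot | rabbit | reading | tea
  4   | chef | dog | hiking | juice
  5   | nurse | parrot | gardening | soda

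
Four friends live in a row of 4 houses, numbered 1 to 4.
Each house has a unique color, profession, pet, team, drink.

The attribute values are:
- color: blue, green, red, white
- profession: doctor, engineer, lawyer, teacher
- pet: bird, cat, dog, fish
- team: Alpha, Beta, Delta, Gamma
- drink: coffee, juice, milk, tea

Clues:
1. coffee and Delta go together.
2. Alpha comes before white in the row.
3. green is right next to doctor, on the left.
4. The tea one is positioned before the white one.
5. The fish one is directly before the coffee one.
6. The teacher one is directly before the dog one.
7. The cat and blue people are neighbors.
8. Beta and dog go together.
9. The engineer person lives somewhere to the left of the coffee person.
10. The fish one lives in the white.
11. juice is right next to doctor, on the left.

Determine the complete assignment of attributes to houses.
Solution:

House | Color | Profession | Pet | Team | Drink
-----------------------------------------------
  1   | green | teacher | cat | Alpha | juice
  2   | blue | doctor | dog | Beta | tea
  3   | white | engineer | fish | Gamma | milk
  4   | red | lawyer | bird | Delta | coffee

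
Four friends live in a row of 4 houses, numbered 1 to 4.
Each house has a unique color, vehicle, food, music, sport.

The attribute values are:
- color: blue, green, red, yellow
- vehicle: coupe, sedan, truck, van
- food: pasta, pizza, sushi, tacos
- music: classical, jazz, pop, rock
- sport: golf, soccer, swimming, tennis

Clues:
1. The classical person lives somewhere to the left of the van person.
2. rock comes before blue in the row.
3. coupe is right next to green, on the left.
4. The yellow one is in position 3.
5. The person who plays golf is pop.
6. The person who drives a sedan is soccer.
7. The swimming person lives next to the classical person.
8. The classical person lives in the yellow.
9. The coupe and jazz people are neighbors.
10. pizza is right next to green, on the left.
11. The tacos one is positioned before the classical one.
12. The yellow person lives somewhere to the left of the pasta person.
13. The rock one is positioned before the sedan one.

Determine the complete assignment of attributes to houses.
Solution:

House | Color | Vehicle | Food | Music | Sport
----------------------------------------------
  1   | red | coupe | pizza | rock | tennis
  2   | green | truck | tacos | jazz | swimming
  3   | yellow | sedan | sushi | classical | soccer
  4   | blue | van | pasta | pop | golf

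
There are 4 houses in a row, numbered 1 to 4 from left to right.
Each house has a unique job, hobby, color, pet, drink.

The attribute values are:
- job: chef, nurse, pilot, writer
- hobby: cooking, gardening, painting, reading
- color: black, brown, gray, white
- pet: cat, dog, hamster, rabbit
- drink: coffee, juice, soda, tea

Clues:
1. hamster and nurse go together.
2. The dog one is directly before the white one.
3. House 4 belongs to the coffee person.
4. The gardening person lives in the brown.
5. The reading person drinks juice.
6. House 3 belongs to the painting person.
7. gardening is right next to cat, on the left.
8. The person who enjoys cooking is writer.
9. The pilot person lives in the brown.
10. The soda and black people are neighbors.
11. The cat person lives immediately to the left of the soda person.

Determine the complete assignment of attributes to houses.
Solution:

House | Job | Hobby | Color | Pet | Drink
-----------------------------------------
  1   | pilot | gardening | brown | dog | tea
  2   | chef | reading | white | cat | juice
  3   | nurse | painting | gray | hamster | soda
  4   | writer | cooking | black | rabbit | coffee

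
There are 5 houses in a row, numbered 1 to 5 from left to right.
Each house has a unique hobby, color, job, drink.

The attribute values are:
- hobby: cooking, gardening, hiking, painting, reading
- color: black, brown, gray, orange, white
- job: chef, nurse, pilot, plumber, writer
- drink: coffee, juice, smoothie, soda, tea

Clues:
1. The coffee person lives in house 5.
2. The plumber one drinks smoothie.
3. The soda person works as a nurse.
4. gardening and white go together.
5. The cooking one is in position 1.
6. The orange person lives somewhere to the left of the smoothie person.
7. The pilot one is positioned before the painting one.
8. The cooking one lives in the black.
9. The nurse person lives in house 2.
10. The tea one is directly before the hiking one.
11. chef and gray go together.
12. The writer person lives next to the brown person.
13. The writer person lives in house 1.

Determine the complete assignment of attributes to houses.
Solution:

House | Hobby | Color | Job | Drink
-----------------------------------
  1   | cooking | black | writer | tea
  2   | hiking | brown | nurse | soda
  3   | reading | orange | pilot | juice
  4   | gardening | white | plumber | smoothie
  5   | painting | gray | chef | coffee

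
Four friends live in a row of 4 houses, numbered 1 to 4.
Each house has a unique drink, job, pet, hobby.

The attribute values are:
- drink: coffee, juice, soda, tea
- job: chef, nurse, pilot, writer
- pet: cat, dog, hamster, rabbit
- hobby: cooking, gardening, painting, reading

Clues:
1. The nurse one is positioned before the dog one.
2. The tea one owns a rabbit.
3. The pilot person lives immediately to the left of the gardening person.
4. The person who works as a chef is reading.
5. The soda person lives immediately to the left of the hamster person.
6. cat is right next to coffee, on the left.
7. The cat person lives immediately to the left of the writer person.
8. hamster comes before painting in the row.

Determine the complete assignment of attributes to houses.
Solution:

House | Drink | Job | Pet | Hobby
---------------------------------
  1   | soda | pilot | cat | cooking
  2   | coffee | writer | hamster | gardening
  3   | tea | nurse | rabbit | painting
  4   | juice | chef | dog | reading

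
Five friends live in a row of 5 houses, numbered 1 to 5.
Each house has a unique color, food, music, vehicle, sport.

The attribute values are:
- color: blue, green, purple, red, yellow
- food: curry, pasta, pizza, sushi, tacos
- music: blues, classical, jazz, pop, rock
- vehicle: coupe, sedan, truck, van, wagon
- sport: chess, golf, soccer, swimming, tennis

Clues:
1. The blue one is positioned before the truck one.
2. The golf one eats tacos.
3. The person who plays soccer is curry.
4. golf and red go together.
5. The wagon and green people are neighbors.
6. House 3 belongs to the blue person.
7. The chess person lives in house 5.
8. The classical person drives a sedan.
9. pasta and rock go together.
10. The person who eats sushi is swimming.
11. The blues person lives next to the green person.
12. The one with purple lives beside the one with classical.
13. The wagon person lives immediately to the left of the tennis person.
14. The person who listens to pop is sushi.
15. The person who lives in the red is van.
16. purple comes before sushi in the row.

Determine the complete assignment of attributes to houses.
Solution:

House | Color | Food | Music | Vehicle | Sport
----------------------------------------------
  1   | purple | curry | blues | wagon | soccer
  2   | green | pizza | classical | sedan | tennis
  3   | blue | sushi | pop | coupe | swimming
  4   | red | tacos | jazz | van | golf
  5   | yellow | pasta | rock | truck | chess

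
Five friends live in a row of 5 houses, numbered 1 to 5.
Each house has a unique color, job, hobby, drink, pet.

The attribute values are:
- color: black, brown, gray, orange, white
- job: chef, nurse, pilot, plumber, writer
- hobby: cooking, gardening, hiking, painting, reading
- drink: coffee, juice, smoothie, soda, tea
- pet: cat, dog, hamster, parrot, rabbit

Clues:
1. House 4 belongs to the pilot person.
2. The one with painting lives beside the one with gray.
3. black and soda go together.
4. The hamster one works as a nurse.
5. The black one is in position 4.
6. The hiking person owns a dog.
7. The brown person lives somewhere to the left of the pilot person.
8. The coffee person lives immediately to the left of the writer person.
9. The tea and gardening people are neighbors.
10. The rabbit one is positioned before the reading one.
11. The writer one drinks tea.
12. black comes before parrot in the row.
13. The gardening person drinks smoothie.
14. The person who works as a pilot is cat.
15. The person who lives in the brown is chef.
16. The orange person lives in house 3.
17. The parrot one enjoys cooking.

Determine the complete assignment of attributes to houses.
Solution:

House | Color | Job | Hobby | Drink | Pet
-----------------------------------------
  1   | brown | chef | painting | coffee | rabbit
  2   | gray | writer | hiking | tea | dog
  3   | orange | nurse | gardening | smoothie | hamster
  4   | black | pilot | reading | soda | cat
  5   | white | plumber | cooking | juice | parrot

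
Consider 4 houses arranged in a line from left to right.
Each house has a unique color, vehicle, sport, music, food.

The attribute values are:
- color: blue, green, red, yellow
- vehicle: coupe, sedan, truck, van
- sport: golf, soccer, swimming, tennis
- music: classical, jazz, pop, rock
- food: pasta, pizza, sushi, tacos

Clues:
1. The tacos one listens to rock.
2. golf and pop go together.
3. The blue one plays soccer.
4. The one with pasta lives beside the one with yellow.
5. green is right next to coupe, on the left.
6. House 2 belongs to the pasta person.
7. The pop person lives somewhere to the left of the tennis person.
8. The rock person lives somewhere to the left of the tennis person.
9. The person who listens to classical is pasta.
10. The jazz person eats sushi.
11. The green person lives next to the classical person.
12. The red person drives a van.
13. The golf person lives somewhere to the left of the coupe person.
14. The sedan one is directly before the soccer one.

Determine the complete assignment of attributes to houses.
Solution:

House | Color | Vehicle | Sport | Music | Food
----------------------------------------------
  1   | green | sedan | golf | pop | pizza
  2   | blue | coupe | soccer | classical | pasta
  3   | yellow | truck | swimming | rock | tacos
  4   | red | van | tennis | jazz | sushi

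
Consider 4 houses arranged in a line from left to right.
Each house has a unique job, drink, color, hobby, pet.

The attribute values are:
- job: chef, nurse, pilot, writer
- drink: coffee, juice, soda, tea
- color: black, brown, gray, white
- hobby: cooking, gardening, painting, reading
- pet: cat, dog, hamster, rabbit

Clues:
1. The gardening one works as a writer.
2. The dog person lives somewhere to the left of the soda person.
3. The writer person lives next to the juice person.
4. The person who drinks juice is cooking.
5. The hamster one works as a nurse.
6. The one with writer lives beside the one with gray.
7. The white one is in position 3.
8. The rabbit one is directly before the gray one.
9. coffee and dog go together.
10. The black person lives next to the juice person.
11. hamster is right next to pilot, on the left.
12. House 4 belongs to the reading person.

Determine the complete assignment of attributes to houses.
Solution:

House | Job | Drink | Color | Hobby | Pet
-----------------------------------------
  1   | writer | tea | black | gardening | rabbit
  2   | nurse | juice | gray | cooking | hamster
  3   | pilot | coffee | white | painting | dog
  4   | chef | soda | brown | reading | cat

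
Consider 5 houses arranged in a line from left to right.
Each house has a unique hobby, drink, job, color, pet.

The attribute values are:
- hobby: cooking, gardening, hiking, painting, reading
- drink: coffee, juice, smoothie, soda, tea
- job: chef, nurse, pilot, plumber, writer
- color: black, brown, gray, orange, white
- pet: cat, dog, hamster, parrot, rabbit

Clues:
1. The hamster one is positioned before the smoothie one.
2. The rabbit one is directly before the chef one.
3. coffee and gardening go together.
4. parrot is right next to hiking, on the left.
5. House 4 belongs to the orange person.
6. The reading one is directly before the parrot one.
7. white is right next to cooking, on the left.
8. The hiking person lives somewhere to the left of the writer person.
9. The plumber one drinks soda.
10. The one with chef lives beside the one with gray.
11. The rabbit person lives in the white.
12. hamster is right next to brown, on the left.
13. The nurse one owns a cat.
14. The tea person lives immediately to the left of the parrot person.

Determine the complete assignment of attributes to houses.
Solution:

House | Hobby | Drink | Job | Color | Pet
-----------------------------------------
  1   | reading | tea | pilot | white | rabbit
  2   | cooking | juice | chef | black | parrot
  3   | hiking | soda | plumber | gray | dog
  4   | gardening | coffee | writer | orange | hamster
  5   | painting | smoothie | nurse | brown | cat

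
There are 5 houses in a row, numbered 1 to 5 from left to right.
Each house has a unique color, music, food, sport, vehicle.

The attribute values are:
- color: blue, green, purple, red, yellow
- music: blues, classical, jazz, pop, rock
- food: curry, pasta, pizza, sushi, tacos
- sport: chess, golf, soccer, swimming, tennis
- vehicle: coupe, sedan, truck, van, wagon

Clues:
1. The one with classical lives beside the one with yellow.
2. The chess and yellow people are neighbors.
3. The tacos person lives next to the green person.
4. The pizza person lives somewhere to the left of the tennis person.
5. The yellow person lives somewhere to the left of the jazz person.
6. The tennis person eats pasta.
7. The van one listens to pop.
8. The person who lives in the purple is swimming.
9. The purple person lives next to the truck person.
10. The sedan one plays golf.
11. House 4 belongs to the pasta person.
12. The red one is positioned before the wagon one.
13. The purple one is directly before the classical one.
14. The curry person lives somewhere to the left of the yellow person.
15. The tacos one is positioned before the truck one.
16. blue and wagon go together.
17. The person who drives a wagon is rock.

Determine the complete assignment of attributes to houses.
Solution:

House | Color | Music | Food | Sport | Vehicle
----------------------------------------------
  1   | purple | pop | tacos | swimming | van
  2   | green | classical | curry | chess | truck
  3   | yellow | blues | pizza | golf | sedan
  4   | red | jazz | pasta | tennis | coupe
  5   | blue | rock | sushi | soccer | wagon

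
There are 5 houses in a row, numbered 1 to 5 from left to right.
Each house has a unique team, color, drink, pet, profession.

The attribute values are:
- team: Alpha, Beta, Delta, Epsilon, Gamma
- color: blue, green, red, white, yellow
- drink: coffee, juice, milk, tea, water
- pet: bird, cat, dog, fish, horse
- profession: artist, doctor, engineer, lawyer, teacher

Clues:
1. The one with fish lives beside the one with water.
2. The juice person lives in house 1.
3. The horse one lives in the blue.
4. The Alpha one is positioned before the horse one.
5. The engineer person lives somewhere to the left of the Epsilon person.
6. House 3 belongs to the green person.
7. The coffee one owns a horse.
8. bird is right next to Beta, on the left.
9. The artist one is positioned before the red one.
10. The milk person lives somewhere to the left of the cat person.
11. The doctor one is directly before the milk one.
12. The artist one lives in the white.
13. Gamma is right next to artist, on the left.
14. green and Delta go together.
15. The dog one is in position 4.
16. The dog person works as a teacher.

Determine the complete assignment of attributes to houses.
Solution:

House | Team | Color | Drink | Pet | Profession
-----------------------------------------------
  1   | Gamma | yellow | juice | bird | doctor
  2   | Beta | white | milk | fish | artist
  3   | Delta | green | water | cat | engineer
  4   | Alpha | red | tea | dog | teacher
  5   | Epsilon | blue | coffee | horse | lawyer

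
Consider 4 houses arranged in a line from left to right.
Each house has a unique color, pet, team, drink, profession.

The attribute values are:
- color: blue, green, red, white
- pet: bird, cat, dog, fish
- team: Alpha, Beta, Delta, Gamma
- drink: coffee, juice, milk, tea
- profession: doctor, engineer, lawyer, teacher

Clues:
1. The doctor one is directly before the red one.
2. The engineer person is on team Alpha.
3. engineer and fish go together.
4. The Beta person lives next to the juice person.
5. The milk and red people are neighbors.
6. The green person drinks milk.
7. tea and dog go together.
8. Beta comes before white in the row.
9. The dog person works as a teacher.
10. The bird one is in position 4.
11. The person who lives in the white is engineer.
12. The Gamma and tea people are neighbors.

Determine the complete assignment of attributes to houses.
Solution:

House | Color | Pet | Team | Drink | Profession
-----------------------------------------------
  1   | green | cat | Gamma | milk | doctor
  2   | red | dog | Beta | tea | teacher
  3   | white | fish | Alpha | juice | engineer
  4   | blue | bird | Delta | coffee | lawyer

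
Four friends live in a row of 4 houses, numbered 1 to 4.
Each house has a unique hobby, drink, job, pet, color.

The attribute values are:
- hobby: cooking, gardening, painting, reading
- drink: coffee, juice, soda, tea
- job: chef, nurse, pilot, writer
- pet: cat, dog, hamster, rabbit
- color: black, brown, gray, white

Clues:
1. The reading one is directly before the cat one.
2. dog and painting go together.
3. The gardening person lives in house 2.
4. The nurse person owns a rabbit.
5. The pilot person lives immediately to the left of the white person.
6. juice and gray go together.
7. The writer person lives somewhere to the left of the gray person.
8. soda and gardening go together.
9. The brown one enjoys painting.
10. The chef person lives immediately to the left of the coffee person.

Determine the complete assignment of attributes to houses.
Solution:

House | Hobby | Drink | Job | Pet | Color
-----------------------------------------
  1   | reading | tea | pilot | hamster | black
  2   | gardening | soda | chef | cat | white
  3   | painting | coffee | writer | dog | brown
  4   | cooking | juice | nurse | rabbit | gray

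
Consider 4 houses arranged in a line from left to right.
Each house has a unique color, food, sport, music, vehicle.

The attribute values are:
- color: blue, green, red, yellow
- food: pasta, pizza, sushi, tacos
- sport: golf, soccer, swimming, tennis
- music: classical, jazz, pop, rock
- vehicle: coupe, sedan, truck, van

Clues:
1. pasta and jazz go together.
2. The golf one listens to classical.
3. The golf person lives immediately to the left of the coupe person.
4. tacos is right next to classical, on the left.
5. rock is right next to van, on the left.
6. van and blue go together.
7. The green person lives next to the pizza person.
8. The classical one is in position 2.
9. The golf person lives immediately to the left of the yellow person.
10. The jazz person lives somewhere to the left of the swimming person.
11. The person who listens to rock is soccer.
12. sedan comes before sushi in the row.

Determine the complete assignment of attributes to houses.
Solution:

House | Color | Food | Sport | Music | Vehicle
----------------------------------------------
  1   | green | tacos | soccer | rock | sedan
  2   | blue | pizza | golf | classical | van
  3   | yellow | pasta | tennis | jazz | coupe
  4   | red | sushi | swimming | pop | truck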